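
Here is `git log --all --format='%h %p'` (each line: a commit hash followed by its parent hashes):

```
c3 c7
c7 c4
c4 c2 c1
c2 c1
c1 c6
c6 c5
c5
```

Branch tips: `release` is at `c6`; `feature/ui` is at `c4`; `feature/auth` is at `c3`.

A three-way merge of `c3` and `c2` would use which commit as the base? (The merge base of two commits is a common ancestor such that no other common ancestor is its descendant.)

c2

Ancestors of c3: {c1, c2, c3, c4, c5, c6, c7}.
Ancestors of c2: {c1, c2, c5, c6}.
Common ancestors: {c1, c2, c5, c6}.
Among these, c2 is not an ancestor of any other common ancestor — it is the merge base.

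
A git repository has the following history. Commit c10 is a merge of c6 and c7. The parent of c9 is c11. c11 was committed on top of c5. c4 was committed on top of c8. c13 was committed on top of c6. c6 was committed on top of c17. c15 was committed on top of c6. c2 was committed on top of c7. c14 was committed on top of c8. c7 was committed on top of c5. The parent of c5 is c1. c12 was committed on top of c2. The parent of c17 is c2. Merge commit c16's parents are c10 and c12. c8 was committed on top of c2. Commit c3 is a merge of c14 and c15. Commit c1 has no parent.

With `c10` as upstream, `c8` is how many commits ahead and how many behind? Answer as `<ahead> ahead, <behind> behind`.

Reachable from c8: {c1, c2, c5, c7, c8}.
Reachable from c10: {c1, c10, c17, c2, c5, c6, c7}.
Only in c8's history (ahead): {c8} — 1.
Only in c10's history (behind): {c10, c17, c6} — 3.

1 ahead, 3 behind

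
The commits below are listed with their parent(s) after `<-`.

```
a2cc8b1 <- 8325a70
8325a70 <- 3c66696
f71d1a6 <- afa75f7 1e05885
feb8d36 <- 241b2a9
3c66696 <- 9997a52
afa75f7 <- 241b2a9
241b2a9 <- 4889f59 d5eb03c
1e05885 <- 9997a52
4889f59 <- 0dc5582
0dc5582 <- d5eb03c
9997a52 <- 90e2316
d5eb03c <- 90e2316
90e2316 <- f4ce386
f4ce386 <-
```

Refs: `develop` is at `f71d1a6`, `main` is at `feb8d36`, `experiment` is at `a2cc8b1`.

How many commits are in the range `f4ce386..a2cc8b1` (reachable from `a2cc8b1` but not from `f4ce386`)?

5

Reachable from a2cc8b1: {3c66696, 8325a70, 90e2316, 9997a52, a2cc8b1, f4ce386}.
Reachable from f4ce386: {f4ce386}.
In a2cc8b1's history but not f4ce386's: {3c66696, 8325a70, 90e2316, 9997a52, a2cc8b1} — 5 commits.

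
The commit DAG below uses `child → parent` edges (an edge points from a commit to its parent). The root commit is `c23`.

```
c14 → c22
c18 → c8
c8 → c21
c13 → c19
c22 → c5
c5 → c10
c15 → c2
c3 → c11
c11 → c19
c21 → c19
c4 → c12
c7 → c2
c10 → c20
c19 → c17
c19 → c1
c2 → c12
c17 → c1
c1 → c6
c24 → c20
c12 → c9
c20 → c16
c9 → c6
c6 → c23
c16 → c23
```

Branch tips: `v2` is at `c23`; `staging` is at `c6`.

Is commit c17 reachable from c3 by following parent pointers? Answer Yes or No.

Ancestors of c3 (commits reachable by following parents): {c1, c11, c17, c19, c23, c3, c6}.
c17 is in that set, so it is an ancestor of c3.

Yes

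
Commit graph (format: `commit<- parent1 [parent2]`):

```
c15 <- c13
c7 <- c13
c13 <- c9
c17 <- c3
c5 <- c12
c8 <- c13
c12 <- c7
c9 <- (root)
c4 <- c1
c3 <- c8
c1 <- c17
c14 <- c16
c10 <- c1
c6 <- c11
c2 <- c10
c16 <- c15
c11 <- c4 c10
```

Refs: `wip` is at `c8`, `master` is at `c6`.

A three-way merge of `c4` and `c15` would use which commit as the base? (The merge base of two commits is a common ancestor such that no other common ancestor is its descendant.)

Ancestors of c4: {c1, c13, c17, c3, c4, c8, c9}.
Ancestors of c15: {c13, c15, c9}.
Common ancestors: {c13, c9}.
Among these, c13 is not an ancestor of any other common ancestor — it is the merge base.

c13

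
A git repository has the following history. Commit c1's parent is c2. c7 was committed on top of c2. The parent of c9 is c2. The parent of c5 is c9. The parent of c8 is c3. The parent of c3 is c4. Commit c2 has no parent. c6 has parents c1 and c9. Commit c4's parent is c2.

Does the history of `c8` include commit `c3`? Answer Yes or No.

Yes

Ancestors of c8 (commits reachable by following parents): {c2, c3, c4, c8}.
c3 is in that set, so it is an ancestor of c8.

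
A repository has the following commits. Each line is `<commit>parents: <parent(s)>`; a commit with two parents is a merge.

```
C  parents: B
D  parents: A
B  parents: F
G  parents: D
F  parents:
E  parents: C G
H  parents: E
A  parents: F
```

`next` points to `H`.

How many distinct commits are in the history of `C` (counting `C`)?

Walking parent pointers from C: reachable set = {B, C, F}.
That is 3 commits.

3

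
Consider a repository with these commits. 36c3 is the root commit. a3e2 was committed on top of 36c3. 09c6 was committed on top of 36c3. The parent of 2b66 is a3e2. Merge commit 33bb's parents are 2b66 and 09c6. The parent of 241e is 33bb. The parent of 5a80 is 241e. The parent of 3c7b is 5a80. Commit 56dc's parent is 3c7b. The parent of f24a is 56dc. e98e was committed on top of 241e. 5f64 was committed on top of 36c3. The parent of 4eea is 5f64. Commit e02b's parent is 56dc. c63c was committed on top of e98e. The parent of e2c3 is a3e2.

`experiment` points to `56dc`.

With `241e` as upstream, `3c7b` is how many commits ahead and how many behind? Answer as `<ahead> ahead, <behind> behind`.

2 ahead, 0 behind

Reachable from 3c7b: {09c6, 241e, 2b66, 33bb, 36c3, 3c7b, 5a80, a3e2}.
Reachable from 241e: {09c6, 241e, 2b66, 33bb, 36c3, a3e2}.
Only in 3c7b's history (ahead): {3c7b, 5a80} — 2.
Only in 241e's history (behind): {} — 0.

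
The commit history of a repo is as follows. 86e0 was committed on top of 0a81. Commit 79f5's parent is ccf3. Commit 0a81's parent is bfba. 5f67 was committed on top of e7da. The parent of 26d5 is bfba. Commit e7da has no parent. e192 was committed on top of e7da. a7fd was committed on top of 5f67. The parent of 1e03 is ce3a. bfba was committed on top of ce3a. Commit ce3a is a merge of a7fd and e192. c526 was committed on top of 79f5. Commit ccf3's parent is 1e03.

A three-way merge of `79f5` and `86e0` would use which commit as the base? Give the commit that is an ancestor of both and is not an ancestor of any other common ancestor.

ce3a

Ancestors of 79f5: {1e03, 5f67, 79f5, a7fd, ccf3, ce3a, e192, e7da}.
Ancestors of 86e0: {0a81, 5f67, 86e0, a7fd, bfba, ce3a, e192, e7da}.
Common ancestors: {5f67, a7fd, ce3a, e192, e7da}.
Among these, ce3a is not an ancestor of any other common ancestor — it is the merge base.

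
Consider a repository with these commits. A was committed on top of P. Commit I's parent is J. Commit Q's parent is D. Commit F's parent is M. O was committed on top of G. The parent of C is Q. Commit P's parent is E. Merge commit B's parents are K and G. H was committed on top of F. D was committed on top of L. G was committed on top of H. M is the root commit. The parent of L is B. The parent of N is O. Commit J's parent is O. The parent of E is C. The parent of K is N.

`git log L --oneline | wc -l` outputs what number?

Walking parent pointers from L: reachable set = {B, F, G, H, K, L, M, N, O}.
That is 9 commits.

9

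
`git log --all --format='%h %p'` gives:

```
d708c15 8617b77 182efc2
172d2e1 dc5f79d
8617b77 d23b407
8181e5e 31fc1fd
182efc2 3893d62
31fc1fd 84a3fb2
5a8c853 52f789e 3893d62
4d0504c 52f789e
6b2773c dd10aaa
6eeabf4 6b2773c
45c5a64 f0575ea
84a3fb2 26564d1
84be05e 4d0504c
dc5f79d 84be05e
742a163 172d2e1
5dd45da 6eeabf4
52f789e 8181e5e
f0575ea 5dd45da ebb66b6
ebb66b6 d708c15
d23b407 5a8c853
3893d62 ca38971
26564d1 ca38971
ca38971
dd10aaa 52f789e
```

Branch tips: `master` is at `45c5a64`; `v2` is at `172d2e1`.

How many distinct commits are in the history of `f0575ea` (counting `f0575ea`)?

18

Walking parent pointers from f0575ea: reachable set = {182efc2, 26564d1, 31fc1fd, 3893d62, 52f789e, 5a8c853, 5dd45da, 6b2773c, 6eeabf4, 8181e5e, 84a3fb2, 8617b77, ca38971, d23b407, d708c15, dd10aaa, ebb66b6, f0575ea}.
That is 18 commits.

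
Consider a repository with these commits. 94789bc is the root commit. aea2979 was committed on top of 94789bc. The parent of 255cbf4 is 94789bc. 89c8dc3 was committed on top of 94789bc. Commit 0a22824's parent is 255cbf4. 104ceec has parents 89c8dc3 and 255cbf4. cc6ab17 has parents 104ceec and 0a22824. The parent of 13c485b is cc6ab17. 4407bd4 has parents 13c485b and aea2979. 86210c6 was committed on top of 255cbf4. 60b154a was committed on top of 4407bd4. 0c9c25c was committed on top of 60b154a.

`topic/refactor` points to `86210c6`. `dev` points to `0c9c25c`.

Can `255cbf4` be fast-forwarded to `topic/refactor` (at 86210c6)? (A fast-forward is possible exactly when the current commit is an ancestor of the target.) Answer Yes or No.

A fast-forward from 255cbf4 to 86210c6 is possible iff 255cbf4 is an ancestor of 86210c6.
Ancestors of 86210c6: {255cbf4, 86210c6, 94789bc}.
255cbf4 is among them, so fast-forward is possible.

Yes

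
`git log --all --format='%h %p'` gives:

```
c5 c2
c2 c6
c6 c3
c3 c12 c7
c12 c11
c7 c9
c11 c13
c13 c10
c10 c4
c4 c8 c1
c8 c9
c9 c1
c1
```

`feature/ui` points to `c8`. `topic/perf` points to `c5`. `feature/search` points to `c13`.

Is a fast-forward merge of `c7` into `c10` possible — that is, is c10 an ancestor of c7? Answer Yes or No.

No

A fast-forward from c10 to c7 is possible iff c10 is an ancestor of c7.
Ancestors of c7: {c1, c7, c9}.
c10 is not among them, so fast-forward is not possible.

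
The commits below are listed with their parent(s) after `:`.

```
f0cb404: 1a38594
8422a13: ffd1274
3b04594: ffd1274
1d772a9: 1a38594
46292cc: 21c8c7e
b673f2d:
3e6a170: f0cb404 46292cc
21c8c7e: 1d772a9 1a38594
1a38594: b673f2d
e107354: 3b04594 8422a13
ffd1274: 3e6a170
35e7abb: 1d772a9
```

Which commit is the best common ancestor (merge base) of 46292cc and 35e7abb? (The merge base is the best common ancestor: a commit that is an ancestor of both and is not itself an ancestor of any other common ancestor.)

Ancestors of 46292cc: {1a38594, 1d772a9, 21c8c7e, 46292cc, b673f2d}.
Ancestors of 35e7abb: {1a38594, 1d772a9, 35e7abb, b673f2d}.
Common ancestors: {1a38594, 1d772a9, b673f2d}.
Among these, 1d772a9 is not an ancestor of any other common ancestor — it is the merge base.

1d772a9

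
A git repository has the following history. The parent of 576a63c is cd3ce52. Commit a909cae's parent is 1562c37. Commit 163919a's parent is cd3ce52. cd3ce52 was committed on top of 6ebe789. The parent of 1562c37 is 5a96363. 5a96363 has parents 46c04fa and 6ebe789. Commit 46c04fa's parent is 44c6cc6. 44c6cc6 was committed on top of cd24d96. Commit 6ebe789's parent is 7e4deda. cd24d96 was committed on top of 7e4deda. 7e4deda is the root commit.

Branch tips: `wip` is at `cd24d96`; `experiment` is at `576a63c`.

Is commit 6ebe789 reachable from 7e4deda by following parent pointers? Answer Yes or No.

No

Ancestors of 7e4deda: {7e4deda}.
6ebe789 is not in that set, so it is not an ancestor of 7e4deda.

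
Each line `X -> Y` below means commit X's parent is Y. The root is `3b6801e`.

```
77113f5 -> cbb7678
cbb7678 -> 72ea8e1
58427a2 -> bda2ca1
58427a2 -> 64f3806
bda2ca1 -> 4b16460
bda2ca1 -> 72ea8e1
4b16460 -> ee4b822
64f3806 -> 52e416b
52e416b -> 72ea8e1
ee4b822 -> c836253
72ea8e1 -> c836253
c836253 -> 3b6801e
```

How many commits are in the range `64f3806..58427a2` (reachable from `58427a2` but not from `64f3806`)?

4

Reachable from 58427a2: {3b6801e, 4b16460, 52e416b, 58427a2, 64f3806, 72ea8e1, bda2ca1, c836253, ee4b822}.
Reachable from 64f3806: {3b6801e, 52e416b, 64f3806, 72ea8e1, c836253}.
In 58427a2's history but not 64f3806's: {4b16460, 58427a2, bda2ca1, ee4b822} — 4 commits.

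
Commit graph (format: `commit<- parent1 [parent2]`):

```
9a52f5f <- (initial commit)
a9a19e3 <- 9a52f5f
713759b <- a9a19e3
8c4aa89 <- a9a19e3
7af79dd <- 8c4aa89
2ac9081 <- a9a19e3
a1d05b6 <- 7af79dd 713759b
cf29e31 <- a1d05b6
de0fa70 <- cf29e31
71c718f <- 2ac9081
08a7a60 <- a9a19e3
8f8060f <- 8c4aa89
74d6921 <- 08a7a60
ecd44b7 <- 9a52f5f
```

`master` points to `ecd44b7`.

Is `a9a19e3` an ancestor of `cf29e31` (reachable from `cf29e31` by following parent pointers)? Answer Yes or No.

Yes

Ancestors of cf29e31 (commits reachable by following parents): {713759b, 7af79dd, 8c4aa89, 9a52f5f, a1d05b6, a9a19e3, cf29e31}.
a9a19e3 is in that set, so it is an ancestor of cf29e31.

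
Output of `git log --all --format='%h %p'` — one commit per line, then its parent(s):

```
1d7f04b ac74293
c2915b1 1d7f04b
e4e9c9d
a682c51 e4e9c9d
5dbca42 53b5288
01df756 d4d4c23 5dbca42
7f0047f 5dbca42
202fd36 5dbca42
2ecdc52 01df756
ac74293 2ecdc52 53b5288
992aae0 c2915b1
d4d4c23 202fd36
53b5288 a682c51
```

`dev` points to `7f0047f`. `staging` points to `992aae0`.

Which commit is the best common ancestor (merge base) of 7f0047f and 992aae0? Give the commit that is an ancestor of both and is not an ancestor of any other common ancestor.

5dbca42

Ancestors of 7f0047f: {53b5288, 5dbca42, 7f0047f, a682c51, e4e9c9d}.
Ancestors of 992aae0: {01df756, 1d7f04b, 202fd36, 2ecdc52, 53b5288, 5dbca42, 992aae0, a682c51, ac74293, c2915b1, d4d4c23, e4e9c9d}.
Common ancestors: {53b5288, 5dbca42, a682c51, e4e9c9d}.
Among these, 5dbca42 is not an ancestor of any other common ancestor — it is the merge base.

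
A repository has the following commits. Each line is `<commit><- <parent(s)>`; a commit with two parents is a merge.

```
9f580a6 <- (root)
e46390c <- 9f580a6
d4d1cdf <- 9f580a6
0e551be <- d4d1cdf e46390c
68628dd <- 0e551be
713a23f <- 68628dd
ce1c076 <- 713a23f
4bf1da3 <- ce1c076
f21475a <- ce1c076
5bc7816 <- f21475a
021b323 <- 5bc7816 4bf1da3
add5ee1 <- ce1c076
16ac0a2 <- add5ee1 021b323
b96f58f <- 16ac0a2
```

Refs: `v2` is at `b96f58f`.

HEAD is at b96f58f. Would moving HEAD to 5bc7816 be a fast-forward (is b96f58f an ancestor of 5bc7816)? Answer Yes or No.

A fast-forward from b96f58f to 5bc7816 is possible iff b96f58f is an ancestor of 5bc7816.
Ancestors of 5bc7816: {0e551be, 5bc7816, 68628dd, 713a23f, 9f580a6, ce1c076, d4d1cdf, e46390c, f21475a}.
b96f58f is not among them, so fast-forward is not possible.

No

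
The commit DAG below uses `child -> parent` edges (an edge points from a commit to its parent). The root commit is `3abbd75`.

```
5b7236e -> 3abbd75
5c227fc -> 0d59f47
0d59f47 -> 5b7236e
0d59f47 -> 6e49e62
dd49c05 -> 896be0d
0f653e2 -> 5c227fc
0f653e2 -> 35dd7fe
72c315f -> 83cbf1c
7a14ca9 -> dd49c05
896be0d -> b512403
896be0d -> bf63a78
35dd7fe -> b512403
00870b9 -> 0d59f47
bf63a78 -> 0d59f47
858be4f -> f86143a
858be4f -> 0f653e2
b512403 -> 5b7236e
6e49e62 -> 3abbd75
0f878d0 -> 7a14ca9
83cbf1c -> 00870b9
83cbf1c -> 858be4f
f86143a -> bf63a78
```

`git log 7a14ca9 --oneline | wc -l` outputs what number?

Walking parent pointers from 7a14ca9: reachable set = {0d59f47, 3abbd75, 5b7236e, 6e49e62, 7a14ca9, 896be0d, b512403, bf63a78, dd49c05}.
That is 9 commits.

9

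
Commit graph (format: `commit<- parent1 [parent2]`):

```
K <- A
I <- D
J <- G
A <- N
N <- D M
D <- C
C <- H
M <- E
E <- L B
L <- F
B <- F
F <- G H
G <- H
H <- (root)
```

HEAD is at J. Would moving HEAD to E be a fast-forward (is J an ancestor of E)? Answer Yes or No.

A fast-forward from J to E is possible iff J is an ancestor of E.
Ancestors of E: {B, E, F, G, H, L}.
J is not among them, so fast-forward is not possible.

No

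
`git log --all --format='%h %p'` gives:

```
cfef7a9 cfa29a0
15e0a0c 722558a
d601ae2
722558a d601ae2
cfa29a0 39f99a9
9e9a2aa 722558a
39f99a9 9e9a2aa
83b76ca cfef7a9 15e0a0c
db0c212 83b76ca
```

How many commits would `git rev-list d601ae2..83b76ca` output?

Reachable from 83b76ca: {15e0a0c, 39f99a9, 722558a, 83b76ca, 9e9a2aa, cfa29a0, cfef7a9, d601ae2}.
Reachable from d601ae2: {d601ae2}.
In 83b76ca's history but not d601ae2's: {15e0a0c, 39f99a9, 722558a, 83b76ca, 9e9a2aa, cfa29a0, cfef7a9} — 7 commits.

7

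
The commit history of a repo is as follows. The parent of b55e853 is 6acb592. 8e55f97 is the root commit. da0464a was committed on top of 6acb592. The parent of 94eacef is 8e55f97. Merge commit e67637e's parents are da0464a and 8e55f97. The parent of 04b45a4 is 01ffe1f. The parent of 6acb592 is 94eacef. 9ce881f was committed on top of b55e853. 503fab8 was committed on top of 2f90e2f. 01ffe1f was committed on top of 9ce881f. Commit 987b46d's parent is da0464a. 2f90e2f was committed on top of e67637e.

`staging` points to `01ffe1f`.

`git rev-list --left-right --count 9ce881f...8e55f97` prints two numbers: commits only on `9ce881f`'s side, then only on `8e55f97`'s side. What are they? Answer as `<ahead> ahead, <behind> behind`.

Reachable from 9ce881f: {6acb592, 8e55f97, 94eacef, 9ce881f, b55e853}.
Reachable from 8e55f97: {8e55f97}.
Only in 9ce881f's history (ahead): {6acb592, 94eacef, 9ce881f, b55e853} — 4.
Only in 8e55f97's history (behind): {} — 0.

4 ahead, 0 behind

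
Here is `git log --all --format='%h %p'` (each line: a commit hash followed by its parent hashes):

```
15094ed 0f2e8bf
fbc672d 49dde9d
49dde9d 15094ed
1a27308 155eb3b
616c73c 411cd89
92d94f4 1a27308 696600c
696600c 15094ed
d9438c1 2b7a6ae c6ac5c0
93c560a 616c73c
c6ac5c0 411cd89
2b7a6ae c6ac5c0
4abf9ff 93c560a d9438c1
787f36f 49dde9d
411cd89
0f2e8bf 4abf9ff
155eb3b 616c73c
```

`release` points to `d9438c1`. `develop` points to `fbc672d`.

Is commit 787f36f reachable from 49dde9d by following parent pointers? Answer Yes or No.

No

Ancestors of 49dde9d: {0f2e8bf, 15094ed, 2b7a6ae, 411cd89, 49dde9d, 4abf9ff, 616c73c, 93c560a, c6ac5c0, d9438c1}.
787f36f is not in that set, so it is not an ancestor of 49dde9d.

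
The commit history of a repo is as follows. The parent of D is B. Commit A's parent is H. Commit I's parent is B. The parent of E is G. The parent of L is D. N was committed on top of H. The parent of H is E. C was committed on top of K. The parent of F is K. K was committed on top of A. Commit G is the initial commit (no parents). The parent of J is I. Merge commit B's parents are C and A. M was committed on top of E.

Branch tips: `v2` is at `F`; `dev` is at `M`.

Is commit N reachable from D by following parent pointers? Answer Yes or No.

Ancestors of D: {A, B, C, D, E, G, H, K}.
N is not in that set, so it is not an ancestor of D.

No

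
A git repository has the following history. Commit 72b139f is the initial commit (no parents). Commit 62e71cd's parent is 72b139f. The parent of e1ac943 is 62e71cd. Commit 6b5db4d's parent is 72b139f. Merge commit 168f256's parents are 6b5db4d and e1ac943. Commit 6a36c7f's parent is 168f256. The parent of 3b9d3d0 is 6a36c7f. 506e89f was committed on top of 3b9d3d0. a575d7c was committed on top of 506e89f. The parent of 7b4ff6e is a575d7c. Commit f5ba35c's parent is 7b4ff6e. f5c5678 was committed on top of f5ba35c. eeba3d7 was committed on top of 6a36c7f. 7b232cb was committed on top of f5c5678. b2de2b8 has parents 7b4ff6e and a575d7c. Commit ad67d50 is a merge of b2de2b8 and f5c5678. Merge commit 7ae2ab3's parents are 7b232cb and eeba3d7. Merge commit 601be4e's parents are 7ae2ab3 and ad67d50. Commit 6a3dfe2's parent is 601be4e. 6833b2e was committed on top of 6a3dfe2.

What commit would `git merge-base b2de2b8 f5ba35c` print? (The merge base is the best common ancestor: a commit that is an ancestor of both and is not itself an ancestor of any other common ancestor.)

7b4ff6e

Ancestors of b2de2b8: {168f256, 3b9d3d0, 506e89f, 62e71cd, 6a36c7f, 6b5db4d, 72b139f, 7b4ff6e, a575d7c, b2de2b8, e1ac943}.
Ancestors of f5ba35c: {168f256, 3b9d3d0, 506e89f, 62e71cd, 6a36c7f, 6b5db4d, 72b139f, 7b4ff6e, a575d7c, e1ac943, f5ba35c}.
Common ancestors: {168f256, 3b9d3d0, 506e89f, 62e71cd, 6a36c7f, 6b5db4d, 72b139f, 7b4ff6e, a575d7c, e1ac943}.
Among these, 7b4ff6e is not an ancestor of any other common ancestor — it is the merge base.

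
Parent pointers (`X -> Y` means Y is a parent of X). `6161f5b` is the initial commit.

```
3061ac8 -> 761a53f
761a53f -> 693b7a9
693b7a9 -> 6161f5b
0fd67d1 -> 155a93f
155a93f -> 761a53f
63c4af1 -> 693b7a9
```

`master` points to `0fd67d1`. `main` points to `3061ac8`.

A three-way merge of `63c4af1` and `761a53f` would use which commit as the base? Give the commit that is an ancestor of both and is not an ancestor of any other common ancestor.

Ancestors of 63c4af1: {6161f5b, 63c4af1, 693b7a9}.
Ancestors of 761a53f: {6161f5b, 693b7a9, 761a53f}.
Common ancestors: {6161f5b, 693b7a9}.
Among these, 693b7a9 is not an ancestor of any other common ancestor — it is the merge base.

693b7a9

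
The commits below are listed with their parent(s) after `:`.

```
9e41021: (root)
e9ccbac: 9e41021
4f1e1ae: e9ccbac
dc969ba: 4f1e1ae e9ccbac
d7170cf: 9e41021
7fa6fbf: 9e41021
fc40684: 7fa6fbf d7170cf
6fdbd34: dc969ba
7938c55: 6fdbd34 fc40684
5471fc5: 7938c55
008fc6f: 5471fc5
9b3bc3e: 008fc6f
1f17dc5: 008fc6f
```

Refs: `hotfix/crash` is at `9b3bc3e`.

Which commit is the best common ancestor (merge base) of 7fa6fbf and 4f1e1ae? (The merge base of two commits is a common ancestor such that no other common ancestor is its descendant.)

Ancestors of 7fa6fbf: {7fa6fbf, 9e41021}.
Ancestors of 4f1e1ae: {4f1e1ae, 9e41021, e9ccbac}.
Common ancestors: {9e41021}.
The only common ancestor is 9e41021, so it is the merge base.

9e41021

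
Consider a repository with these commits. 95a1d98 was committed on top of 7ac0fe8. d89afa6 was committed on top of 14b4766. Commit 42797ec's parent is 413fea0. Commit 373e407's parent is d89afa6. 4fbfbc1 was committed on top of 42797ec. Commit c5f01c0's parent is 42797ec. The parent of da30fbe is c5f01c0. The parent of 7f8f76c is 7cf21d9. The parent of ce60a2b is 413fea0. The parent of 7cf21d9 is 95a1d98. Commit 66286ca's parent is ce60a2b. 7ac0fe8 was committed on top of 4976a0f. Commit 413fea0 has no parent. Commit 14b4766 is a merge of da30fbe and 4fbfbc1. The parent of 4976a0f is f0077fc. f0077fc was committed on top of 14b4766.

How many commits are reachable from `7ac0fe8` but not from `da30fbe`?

Reachable from 7ac0fe8: {14b4766, 413fea0, 42797ec, 4976a0f, 4fbfbc1, 7ac0fe8, c5f01c0, da30fbe, f0077fc}.
Reachable from da30fbe: {413fea0, 42797ec, c5f01c0, da30fbe}.
In 7ac0fe8's history but not da30fbe's: {14b4766, 4976a0f, 4fbfbc1, 7ac0fe8, f0077fc} — 5 commits.

5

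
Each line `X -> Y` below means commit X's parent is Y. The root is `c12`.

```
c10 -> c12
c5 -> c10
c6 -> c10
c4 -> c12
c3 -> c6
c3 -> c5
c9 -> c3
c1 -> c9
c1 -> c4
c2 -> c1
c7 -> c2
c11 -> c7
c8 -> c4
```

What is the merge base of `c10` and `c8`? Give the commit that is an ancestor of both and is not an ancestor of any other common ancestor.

c12

Ancestors of c10: {c10, c12}.
Ancestors of c8: {c12, c4, c8}.
Common ancestors: {c12}.
The only common ancestor is c12, so it is the merge base.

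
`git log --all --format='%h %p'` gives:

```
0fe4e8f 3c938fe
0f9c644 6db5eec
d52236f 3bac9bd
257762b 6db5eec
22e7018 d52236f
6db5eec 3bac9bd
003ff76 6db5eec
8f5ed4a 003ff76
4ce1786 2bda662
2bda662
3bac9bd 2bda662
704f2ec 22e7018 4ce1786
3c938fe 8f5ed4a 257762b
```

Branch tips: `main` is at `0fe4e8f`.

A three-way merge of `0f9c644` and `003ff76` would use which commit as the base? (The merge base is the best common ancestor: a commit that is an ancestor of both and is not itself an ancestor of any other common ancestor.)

6db5eec

Ancestors of 0f9c644: {0f9c644, 2bda662, 3bac9bd, 6db5eec}.
Ancestors of 003ff76: {003ff76, 2bda662, 3bac9bd, 6db5eec}.
Common ancestors: {2bda662, 3bac9bd, 6db5eec}.
Among these, 6db5eec is not an ancestor of any other common ancestor — it is the merge base.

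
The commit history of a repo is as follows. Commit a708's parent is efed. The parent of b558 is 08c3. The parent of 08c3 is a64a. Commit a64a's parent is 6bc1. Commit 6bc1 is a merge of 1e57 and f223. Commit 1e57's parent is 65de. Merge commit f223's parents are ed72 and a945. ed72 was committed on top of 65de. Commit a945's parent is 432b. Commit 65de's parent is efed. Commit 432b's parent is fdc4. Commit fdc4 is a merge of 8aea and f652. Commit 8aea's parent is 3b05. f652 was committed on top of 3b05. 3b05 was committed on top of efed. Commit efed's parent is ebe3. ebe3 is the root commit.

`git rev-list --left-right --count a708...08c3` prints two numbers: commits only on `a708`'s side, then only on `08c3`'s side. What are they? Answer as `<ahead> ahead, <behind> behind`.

Reachable from a708: {a708, ebe3, efed}.
Reachable from 08c3: {08c3, 1e57, 3b05, 432b, 65de, 6bc1, 8aea, a64a, a945, ebe3, ed72, efed, f223, f652, fdc4}.
Only in a708's history (ahead): {a708} — 1.
Only in 08c3's history (behind): {08c3, 1e57, 3b05, 432b, 65de, 6bc1, 8aea, a64a, a945, ed72, f223, f652, fdc4} — 13.

1 ahead, 13 behind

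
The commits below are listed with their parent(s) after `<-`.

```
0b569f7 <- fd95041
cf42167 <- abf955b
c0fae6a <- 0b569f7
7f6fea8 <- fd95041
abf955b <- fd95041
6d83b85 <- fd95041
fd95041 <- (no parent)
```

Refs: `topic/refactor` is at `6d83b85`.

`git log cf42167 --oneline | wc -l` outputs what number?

3

Walking parent pointers from cf42167: reachable set = {abf955b, cf42167, fd95041}.
That is 3 commits.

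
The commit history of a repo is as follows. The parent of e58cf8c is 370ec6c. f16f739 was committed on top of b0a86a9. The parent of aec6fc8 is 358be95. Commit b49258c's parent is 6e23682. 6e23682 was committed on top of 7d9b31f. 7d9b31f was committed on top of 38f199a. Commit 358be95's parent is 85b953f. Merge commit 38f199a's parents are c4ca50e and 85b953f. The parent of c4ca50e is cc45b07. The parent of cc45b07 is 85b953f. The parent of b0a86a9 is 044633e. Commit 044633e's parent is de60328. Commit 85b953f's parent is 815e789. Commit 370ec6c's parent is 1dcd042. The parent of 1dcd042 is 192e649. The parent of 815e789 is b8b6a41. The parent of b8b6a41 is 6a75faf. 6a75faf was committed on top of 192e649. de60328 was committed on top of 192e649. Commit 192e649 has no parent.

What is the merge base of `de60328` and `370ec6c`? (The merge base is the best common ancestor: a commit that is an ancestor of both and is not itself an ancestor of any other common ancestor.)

192e649

Ancestors of de60328: {192e649, de60328}.
Ancestors of 370ec6c: {192e649, 1dcd042, 370ec6c}.
Common ancestors: {192e649}.
The only common ancestor is 192e649, so it is the merge base.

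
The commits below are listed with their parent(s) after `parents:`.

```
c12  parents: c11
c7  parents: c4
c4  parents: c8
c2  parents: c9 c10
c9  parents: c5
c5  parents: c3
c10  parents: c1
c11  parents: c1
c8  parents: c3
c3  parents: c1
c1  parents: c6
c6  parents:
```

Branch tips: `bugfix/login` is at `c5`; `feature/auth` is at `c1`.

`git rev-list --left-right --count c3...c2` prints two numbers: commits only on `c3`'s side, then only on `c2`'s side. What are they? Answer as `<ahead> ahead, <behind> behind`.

Reachable from c3: {c1, c3, c6}.
Reachable from c2: {c1, c10, c2, c3, c5, c6, c9}.
Only in c3's history (ahead): {} — 0.
Only in c2's history (behind): {c10, c2, c5, c9} — 4.

0 ahead, 4 behind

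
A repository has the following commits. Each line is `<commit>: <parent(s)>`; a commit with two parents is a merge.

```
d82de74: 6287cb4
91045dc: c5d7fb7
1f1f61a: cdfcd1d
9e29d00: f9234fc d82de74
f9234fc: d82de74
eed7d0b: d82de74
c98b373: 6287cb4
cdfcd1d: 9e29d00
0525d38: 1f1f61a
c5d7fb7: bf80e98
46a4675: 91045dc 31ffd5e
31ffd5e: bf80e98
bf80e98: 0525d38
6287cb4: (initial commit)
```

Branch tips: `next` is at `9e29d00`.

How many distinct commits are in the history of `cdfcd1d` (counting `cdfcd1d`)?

Walking parent pointers from cdfcd1d: reachable set = {6287cb4, 9e29d00, cdfcd1d, d82de74, f9234fc}.
That is 5 commits.

5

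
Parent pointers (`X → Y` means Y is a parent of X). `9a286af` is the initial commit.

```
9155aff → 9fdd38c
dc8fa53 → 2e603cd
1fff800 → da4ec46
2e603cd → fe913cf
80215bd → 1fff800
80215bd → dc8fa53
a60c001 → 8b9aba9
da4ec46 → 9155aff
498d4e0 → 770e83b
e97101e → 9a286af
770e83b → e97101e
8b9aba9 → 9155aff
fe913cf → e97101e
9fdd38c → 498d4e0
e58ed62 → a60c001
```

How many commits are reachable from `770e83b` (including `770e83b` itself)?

3

Walking parent pointers from 770e83b: reachable set = {770e83b, 9a286af, e97101e}.
That is 3 commits.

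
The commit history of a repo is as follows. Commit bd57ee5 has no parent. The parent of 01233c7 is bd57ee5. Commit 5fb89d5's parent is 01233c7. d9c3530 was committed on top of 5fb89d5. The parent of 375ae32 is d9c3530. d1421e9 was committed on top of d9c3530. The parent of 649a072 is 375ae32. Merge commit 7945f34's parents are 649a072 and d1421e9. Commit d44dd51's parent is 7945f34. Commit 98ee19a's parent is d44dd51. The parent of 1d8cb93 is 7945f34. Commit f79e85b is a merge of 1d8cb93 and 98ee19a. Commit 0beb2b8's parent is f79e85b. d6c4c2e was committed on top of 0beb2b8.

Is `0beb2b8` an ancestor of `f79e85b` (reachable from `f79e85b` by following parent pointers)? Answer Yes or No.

Ancestors of f79e85b: {01233c7, 1d8cb93, 375ae32, 5fb89d5, 649a072, 7945f34, 98ee19a, bd57ee5, d1421e9, d44dd51, d9c3530, f79e85b}.
0beb2b8 is not in that set, so it is not an ancestor of f79e85b.

No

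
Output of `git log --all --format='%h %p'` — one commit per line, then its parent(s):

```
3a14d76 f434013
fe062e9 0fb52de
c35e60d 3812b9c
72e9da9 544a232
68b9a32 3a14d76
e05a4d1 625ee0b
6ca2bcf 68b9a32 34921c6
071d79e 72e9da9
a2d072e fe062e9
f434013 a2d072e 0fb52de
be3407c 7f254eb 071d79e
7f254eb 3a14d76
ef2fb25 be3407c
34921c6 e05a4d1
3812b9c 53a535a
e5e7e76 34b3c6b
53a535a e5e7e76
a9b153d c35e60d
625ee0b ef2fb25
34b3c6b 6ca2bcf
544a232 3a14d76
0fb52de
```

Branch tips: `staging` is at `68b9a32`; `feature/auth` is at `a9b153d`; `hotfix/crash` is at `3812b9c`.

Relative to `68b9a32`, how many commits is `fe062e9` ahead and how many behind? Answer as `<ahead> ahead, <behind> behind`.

0 ahead, 4 behind

Reachable from fe062e9: {0fb52de, fe062e9}.
Reachable from 68b9a32: {0fb52de, 3a14d76, 68b9a32, a2d072e, f434013, fe062e9}.
Only in fe062e9's history (ahead): {} — 0.
Only in 68b9a32's history (behind): {3a14d76, 68b9a32, a2d072e, f434013} — 4.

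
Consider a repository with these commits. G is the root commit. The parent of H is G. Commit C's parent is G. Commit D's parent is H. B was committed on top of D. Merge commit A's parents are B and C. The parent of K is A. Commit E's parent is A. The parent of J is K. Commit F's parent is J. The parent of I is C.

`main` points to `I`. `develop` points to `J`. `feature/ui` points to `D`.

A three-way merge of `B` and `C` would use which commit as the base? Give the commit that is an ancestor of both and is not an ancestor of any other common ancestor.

G

Ancestors of B: {B, D, G, H}.
Ancestors of C: {C, G}.
Common ancestors: {G}.
The only common ancestor is G, so it is the merge base.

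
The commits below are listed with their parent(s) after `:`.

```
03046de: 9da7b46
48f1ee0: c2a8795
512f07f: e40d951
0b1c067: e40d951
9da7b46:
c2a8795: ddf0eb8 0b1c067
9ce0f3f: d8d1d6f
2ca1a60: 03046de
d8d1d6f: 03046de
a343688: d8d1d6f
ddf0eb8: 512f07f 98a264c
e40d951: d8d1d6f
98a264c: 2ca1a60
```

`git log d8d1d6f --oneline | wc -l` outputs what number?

Walking parent pointers from d8d1d6f: reachable set = {03046de, 9da7b46, d8d1d6f}.
That is 3 commits.

3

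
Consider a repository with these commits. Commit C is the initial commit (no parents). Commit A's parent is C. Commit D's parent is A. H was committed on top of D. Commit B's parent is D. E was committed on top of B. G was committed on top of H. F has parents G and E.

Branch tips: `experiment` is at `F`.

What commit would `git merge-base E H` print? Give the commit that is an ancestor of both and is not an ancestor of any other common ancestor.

Ancestors of E: {A, B, C, D, E}.
Ancestors of H: {A, C, D, H}.
Common ancestors: {A, C, D}.
Among these, D is not an ancestor of any other common ancestor — it is the merge base.

D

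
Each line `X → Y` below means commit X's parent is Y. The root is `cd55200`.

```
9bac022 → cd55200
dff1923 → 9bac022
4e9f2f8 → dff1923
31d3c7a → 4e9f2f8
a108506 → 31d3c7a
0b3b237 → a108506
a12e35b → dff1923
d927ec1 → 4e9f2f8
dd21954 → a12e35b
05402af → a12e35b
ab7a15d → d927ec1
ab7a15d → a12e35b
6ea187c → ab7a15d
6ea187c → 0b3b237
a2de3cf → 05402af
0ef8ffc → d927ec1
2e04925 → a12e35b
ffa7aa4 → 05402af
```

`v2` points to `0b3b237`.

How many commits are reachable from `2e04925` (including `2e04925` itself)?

Walking parent pointers from 2e04925: reachable set = {2e04925, 9bac022, a12e35b, cd55200, dff1923}.
That is 5 commits.

5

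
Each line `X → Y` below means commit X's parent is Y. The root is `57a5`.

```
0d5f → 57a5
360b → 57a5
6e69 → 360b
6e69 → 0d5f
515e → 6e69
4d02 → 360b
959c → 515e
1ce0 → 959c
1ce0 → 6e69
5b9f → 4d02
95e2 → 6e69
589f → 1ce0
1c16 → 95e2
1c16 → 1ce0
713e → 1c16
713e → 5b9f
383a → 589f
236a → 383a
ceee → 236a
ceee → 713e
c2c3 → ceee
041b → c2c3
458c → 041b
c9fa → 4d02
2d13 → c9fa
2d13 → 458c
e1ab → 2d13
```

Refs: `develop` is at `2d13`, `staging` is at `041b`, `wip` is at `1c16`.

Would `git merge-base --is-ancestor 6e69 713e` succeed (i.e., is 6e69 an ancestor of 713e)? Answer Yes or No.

Yes

Ancestors of 713e (commits reachable by following parents): {0d5f, 1c16, 1ce0, 360b, 4d02, 515e, 57a5, 5b9f, 6e69, 713e, 959c, 95e2}.
6e69 is in that set, so it is an ancestor of 713e.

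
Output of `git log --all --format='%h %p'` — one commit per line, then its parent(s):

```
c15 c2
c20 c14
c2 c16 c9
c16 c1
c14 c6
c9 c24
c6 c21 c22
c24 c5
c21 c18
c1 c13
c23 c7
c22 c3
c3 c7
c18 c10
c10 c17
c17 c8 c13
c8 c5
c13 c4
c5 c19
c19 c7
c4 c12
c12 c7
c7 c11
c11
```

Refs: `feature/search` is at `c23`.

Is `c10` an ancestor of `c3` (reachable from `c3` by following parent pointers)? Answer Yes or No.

Ancestors of c3: {c11, c3, c7}.
c10 is not in that set, so it is not an ancestor of c3.

No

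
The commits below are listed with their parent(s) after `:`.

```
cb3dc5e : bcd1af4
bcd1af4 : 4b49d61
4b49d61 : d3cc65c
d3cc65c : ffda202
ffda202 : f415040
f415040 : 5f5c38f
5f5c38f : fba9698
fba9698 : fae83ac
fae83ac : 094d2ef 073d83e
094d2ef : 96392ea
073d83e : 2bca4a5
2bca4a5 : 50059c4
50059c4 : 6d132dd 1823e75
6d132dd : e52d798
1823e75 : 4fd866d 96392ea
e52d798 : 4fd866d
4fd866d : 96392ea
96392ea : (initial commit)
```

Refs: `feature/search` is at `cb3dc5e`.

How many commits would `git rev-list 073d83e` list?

Walking parent pointers from 073d83e: reachable set = {073d83e, 1823e75, 2bca4a5, 4fd866d, 50059c4, 6d132dd, 96392ea, e52d798}.
That is 8 commits.

8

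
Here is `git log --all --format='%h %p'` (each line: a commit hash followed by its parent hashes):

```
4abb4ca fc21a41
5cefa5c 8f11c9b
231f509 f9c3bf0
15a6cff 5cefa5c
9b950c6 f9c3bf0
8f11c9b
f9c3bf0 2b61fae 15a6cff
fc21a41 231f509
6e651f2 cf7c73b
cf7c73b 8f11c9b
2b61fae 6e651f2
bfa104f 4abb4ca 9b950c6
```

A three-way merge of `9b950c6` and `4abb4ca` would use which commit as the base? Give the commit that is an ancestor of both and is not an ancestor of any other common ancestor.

f9c3bf0

Ancestors of 9b950c6: {15a6cff, 2b61fae, 5cefa5c, 6e651f2, 8f11c9b, 9b950c6, cf7c73b, f9c3bf0}.
Ancestors of 4abb4ca: {15a6cff, 231f509, 2b61fae, 4abb4ca, 5cefa5c, 6e651f2, 8f11c9b, cf7c73b, f9c3bf0, fc21a41}.
Common ancestors: {15a6cff, 2b61fae, 5cefa5c, 6e651f2, 8f11c9b, cf7c73b, f9c3bf0}.
Among these, f9c3bf0 is not an ancestor of any other common ancestor — it is the merge base.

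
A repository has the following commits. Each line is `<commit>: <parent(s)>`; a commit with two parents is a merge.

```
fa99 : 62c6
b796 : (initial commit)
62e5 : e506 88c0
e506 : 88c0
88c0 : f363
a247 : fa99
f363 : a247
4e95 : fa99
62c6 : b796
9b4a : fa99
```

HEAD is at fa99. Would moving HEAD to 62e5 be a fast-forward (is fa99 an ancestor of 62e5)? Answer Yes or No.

Yes

A fast-forward from fa99 to 62e5 is possible iff fa99 is an ancestor of 62e5.
Ancestors of 62e5: {62c6, 62e5, 88c0, a247, b796, e506, f363, fa99}.
fa99 is among them, so fast-forward is possible.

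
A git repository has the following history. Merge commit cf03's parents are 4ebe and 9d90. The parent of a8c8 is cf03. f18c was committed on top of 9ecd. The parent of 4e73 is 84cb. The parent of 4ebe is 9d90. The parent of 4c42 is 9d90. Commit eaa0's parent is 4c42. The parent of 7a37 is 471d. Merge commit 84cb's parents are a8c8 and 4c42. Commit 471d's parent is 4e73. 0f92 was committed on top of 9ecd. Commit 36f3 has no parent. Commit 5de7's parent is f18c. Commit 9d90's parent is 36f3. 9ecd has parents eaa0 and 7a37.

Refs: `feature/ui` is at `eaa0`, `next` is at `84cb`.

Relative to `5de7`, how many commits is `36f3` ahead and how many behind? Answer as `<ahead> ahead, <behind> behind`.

Reachable from 36f3: {36f3}.
Reachable from 5de7: {36f3, 471d, 4c42, 4e73, 4ebe, 5de7, 7a37, 84cb, 9d90, 9ecd, a8c8, cf03, eaa0, f18c}.
Only in 36f3's history (ahead): {} — 0.
Only in 5de7's history (behind): {471d, 4c42, 4e73, 4ebe, 5de7, 7a37, 84cb, 9d90, 9ecd, a8c8, cf03, eaa0, f18c} — 13.

0 ahead, 13 behind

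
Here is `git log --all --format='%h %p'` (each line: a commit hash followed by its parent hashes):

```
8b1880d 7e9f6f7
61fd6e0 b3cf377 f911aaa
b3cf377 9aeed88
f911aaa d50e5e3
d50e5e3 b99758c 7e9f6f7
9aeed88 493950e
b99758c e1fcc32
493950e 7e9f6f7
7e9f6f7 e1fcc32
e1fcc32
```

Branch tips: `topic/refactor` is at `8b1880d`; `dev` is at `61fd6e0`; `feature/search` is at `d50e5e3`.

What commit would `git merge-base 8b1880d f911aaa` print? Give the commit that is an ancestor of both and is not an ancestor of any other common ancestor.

7e9f6f7

Ancestors of 8b1880d: {7e9f6f7, 8b1880d, e1fcc32}.
Ancestors of f911aaa: {7e9f6f7, b99758c, d50e5e3, e1fcc32, f911aaa}.
Common ancestors: {7e9f6f7, e1fcc32}.
Among these, 7e9f6f7 is not an ancestor of any other common ancestor — it is the merge base.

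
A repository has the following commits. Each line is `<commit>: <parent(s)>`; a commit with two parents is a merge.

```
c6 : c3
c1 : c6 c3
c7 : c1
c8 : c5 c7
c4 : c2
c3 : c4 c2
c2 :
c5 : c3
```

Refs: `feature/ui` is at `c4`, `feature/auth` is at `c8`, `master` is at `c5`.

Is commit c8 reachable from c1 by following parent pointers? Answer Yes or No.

No

Ancestors of c1: {c1, c2, c3, c4, c6}.
c8 is not in that set, so it is not an ancestor of c1.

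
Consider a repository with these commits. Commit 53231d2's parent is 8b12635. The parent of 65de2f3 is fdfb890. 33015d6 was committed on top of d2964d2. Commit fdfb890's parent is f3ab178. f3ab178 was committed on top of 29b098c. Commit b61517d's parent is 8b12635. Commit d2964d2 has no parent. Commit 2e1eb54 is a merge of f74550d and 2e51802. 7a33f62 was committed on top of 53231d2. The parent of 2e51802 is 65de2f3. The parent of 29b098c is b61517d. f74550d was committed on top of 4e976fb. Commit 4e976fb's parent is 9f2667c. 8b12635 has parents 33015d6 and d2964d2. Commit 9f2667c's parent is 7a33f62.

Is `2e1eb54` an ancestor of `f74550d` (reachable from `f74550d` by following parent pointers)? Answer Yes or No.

Ancestors of f74550d: {33015d6, 4e976fb, 53231d2, 7a33f62, 8b12635, 9f2667c, d2964d2, f74550d}.
2e1eb54 is not in that set, so it is not an ancestor of f74550d.

No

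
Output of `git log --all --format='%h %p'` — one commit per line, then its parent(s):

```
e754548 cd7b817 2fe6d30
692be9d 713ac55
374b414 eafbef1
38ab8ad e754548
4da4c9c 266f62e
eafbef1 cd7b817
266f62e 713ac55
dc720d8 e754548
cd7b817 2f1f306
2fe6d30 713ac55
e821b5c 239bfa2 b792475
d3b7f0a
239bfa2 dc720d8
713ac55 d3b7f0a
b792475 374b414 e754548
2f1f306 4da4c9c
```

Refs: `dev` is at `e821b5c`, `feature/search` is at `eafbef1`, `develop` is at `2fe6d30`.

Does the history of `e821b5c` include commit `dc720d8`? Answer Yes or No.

Yes

Ancestors of e821b5c (commits reachable by following parents): {239bfa2, 266f62e, 2f1f306, 2fe6d30, 374b414, 4da4c9c, 713ac55, b792475, cd7b817, d3b7f0a, dc720d8, e754548, e821b5c, eafbef1}.
dc720d8 is in that set, so it is an ancestor of e821b5c.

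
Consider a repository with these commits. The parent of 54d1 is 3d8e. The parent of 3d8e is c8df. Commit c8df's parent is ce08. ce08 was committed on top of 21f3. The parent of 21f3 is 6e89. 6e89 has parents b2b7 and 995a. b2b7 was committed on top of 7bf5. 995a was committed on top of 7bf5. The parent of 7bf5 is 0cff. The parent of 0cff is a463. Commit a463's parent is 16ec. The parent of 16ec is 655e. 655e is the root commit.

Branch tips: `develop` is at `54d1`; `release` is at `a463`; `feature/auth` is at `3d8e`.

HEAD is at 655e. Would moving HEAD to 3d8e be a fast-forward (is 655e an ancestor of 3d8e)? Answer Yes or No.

A fast-forward from 655e to 3d8e is possible iff 655e is an ancestor of 3d8e.
Ancestors of 3d8e: {0cff, 16ec, 21f3, 3d8e, 655e, 6e89, 7bf5, 995a, a463, b2b7, c8df, ce08}.
655e is among them, so fast-forward is possible.

Yes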